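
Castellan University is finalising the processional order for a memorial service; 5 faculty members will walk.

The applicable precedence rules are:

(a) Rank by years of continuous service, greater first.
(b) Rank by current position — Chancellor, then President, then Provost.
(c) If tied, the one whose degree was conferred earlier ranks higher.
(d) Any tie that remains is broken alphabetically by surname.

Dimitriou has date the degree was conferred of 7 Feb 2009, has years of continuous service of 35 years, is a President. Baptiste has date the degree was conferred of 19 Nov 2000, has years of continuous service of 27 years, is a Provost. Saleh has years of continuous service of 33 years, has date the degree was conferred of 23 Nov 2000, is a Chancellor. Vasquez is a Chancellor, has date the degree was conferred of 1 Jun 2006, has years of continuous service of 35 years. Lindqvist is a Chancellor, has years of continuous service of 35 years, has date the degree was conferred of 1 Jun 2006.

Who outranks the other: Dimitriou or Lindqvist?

By years of continuous service (higher first): Lindqvist, Vasquez and Dimitriou (each 35 years); then Saleh (33 years); then Baptiste (27 years).
Among Lindqvist, Vasquez and Dimitriou, by current position: Lindqvist and Vasquez (Chancellor) before Dimitriou (President).
Lindqvist and Vasquez both have date the degree was conferred 1 Jun 2006, so the next rule applies.
Among Lindqvist and Vasquez, alphabetically by surname: Lindqvist before Vasquez.
So Lindqvist takes precedence.

Lindqvist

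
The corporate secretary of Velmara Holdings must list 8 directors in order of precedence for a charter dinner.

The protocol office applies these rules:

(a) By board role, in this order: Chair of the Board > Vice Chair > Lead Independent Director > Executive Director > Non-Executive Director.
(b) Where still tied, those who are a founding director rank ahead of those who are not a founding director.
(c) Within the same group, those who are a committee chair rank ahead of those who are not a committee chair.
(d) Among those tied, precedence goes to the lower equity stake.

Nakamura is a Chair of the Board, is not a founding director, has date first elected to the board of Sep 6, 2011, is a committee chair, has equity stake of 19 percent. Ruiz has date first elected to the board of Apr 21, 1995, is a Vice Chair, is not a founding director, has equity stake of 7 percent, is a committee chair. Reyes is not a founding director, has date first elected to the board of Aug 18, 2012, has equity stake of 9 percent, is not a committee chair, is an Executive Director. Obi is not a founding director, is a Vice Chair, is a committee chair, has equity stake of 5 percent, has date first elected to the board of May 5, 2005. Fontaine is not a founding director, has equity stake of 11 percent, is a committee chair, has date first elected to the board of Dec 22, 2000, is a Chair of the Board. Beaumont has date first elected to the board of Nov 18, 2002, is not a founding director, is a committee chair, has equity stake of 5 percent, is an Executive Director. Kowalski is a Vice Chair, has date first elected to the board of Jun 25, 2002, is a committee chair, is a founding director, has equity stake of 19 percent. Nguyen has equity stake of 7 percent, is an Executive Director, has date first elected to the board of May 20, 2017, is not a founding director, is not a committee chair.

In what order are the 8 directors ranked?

By board role: Fontaine and Nakamura (Chair of the Board); then Kowalski, Obi and Ruiz (Vice Chair); then Beaumont, Nguyen and Reyes (Executive Director).
Fontaine and Nakamura are each not a founding director, so the next rule applies.
Fontaine and Nakamura are each a committee chair, so the next rule applies.
Among Fontaine and Nakamura, by equity stake (lower first): Fontaine (11 percent) before Nakamura (19 percent).
Among Kowalski, Obi and Ruiz, a founding director before not a founding director: Kowalski (a founding director) before Obi and Ruiz (not a founding director).
Obi and Ruiz are each a committee chair, so the next rule applies.
Among Obi and Ruiz, by equity stake (lower first): Obi (5 percent) before Ruiz (7 percent).
Beaumont, Nguyen and Reyes are each not a founding director, so the next rule applies.
Among Beaumont, Nguyen and Reyes, a committee chair before not a committee chair: Beaumont (a committee chair) before Nguyen and Reyes (not a committee chair).
Among Nguyen and Reyes, by equity stake (lower first): Nguyen (7 percent) before Reyes (9 percent).
Full order: Fontaine, Nakamura, Kowalski, Obi, Ruiz, Beaumont, Nguyen, Reyes.

Fontaine, Nakamura, Kowalski, Obi, Ruiz, Beaumont, Nguyen, Reyes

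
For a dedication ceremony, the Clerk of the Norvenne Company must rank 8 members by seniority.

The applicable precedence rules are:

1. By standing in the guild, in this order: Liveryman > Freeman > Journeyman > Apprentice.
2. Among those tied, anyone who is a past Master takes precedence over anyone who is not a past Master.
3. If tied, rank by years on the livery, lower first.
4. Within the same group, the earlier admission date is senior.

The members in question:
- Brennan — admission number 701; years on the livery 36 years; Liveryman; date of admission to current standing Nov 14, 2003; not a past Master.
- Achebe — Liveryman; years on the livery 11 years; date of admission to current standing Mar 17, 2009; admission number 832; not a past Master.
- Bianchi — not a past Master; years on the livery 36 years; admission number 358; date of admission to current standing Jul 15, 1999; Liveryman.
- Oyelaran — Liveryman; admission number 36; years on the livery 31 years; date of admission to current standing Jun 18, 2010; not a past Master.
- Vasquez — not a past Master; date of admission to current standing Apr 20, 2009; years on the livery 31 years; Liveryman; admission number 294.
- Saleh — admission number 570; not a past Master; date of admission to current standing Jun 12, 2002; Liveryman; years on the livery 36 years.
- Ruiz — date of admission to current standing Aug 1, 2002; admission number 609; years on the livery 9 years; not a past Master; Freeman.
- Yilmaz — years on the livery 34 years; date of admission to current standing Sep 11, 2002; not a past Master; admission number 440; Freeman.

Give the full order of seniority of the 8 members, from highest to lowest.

By standing in the guild: Achebe, Vasquez, Oyelaran, Bianchi, Saleh and Brennan (Liveryman); then Ruiz and Yilmaz (Freeman).
Achebe, Vasquez, Oyelaran, Bianchi, Saleh and Brennan are each not a past Master, so the next rule applies.
Among Achebe, Vasquez, Oyelaran, Bianchi, Saleh and Brennan, by years on the livery (lower first): Achebe (11 years) before Vasquez and Oyelaran (31 years) before Bianchi, Saleh and Brennan (36 years).
Among Vasquez and Oyelaran, by date of admission to current standing (earlier first): Vasquez (Apr 20, 2009) before Oyelaran (Jun 18, 2010).
Among Bianchi, Saleh and Brennan, by date of admission to current standing (earlier first): Bianchi (Jul 15, 1999) before Saleh (Jun 12, 2002) before Brennan (Nov 14, 2003).
Ruiz and Yilmaz are each not a past Master, so the next rule applies.
Among Ruiz and Yilmaz, by years on the livery (lower first): Ruiz (9 years) before Yilmaz (34 years).
Full order: Achebe, Vasquez, Oyelaran, Bianchi, Saleh, Brennan, Ruiz, Yilmaz.

Achebe, Vasquez, Oyelaran, Bianchi, Saleh, Brennan, Ruiz, Yilmaz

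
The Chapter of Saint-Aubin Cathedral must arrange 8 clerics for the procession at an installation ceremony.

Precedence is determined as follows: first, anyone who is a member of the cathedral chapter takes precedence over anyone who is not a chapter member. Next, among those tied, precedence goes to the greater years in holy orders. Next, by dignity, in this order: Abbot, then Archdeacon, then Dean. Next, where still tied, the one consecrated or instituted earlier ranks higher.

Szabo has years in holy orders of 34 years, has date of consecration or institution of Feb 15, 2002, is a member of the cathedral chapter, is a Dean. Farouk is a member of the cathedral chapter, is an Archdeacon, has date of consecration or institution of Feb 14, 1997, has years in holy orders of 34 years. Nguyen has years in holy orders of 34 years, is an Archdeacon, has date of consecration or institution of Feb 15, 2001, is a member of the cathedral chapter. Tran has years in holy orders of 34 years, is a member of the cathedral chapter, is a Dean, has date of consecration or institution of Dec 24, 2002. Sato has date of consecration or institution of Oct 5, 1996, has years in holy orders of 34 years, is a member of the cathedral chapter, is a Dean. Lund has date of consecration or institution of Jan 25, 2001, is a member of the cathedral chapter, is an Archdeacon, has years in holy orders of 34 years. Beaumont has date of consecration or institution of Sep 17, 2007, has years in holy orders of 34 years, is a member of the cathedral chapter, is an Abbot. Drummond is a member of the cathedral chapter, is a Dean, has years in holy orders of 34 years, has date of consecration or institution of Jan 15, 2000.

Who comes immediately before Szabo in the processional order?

Drummond

By the first rule: Beaumont, Farouk, Lund, Nguyen, Sato, Drummond, Szabo and Tran (each a member of the cathedral chapter).
Beaumont, Farouk, Lund, Nguyen, Sato, Drummond, Szabo and Tran all have years in holy orders 34 years, so the next rule applies.
Among Beaumont, Farouk, Lund, Nguyen, Sato, Drummond, Szabo and Tran, by dignity: Beaumont (Abbot) before Farouk, Lund and Nguyen (Archdeacon) before Sato, Drummond, Szabo and Tran (Dean).
Among Farouk, Lund and Nguyen, by date of consecration or institution (earlier first): Farouk (Feb 14, 1997) before Lund (Jan 25, 2001) before Nguyen (Feb 15, 2001).
Among Sato, Drummond, Szabo and Tran, by date of consecration or institution (earlier first): Sato (Oct 5, 1996) before Drummond (Jan 15, 2000) before Szabo (Feb 15, 2002) before Tran (Dec 24, 2002).
Order: Beaumont, Farouk, Lund, Nguyen, Sato, Drummond, Szabo, Tran.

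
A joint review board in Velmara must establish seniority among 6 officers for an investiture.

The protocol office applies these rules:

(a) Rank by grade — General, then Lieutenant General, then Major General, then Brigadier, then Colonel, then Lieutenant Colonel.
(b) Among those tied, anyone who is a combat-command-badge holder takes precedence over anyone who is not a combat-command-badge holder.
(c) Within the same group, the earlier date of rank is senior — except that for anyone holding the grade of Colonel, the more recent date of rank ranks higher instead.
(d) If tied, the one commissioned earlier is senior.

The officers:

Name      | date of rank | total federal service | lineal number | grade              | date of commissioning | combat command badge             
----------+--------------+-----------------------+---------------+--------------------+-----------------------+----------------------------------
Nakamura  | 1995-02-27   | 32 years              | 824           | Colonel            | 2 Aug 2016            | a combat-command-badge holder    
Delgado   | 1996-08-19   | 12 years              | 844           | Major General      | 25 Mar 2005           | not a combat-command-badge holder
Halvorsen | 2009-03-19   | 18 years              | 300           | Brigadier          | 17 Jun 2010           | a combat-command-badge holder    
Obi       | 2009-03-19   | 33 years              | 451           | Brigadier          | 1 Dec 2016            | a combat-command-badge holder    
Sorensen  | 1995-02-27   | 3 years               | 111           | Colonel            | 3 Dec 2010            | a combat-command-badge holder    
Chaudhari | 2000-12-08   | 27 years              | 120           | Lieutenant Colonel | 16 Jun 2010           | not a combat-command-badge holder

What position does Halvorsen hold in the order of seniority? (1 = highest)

2

By grade: Delgado (Major General); then Halvorsen and Obi (Brigadier); then Sorensen and Nakamura (Colonel); then Chaudhari (Lieutenant Colonel).
Halvorsen and Obi are each a combat-command-badge holder, so the next rule applies.
Halvorsen and Obi both have date of rank 2009-03-19, so the next rule applies.
Among Halvorsen and Obi, by date of commissioning (earlier first): Halvorsen (17 Jun 2010) before Obi (1 Dec 2016).
Sorensen and Nakamura are each a combat-command-badge holder, so the next rule applies.
Sorensen and Nakamura both have date of rank 1995-02-27, so the next rule applies.
Among Sorensen and Nakamura, by date of commissioning (earlier first): Sorensen (3 Dec 2010) before Nakamura (2 Aug 2016).
Order: Delgado, Halvorsen, Obi, Sorensen, Nakamura, Chaudhari. So position 2.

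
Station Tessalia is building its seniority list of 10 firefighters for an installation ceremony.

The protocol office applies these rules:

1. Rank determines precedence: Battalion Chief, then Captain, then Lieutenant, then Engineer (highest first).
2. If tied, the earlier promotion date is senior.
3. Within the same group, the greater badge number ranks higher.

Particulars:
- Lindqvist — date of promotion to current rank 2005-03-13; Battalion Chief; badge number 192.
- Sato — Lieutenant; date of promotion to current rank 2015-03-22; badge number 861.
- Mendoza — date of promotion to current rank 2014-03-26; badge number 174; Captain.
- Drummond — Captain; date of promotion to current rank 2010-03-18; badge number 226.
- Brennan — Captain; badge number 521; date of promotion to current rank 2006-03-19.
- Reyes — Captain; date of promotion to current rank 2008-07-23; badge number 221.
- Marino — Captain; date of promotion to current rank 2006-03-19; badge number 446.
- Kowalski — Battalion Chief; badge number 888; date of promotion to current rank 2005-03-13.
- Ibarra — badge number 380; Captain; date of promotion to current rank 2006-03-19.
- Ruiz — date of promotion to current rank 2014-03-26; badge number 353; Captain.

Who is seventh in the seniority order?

Drummond

By rank: Kowalski and Lindqvist (Battalion Chief); then Brennan, Marino, Ibarra, Reyes, Drummond, Ruiz and Mendoza (Captain); then Sato (Lieutenant).
Kowalski and Lindqvist both have date of promotion to current rank 2005-03-13, so the next rule applies.
Among Kowalski and Lindqvist, by badge number (higher first): Kowalski (888) before Lindqvist (192).
Among Brennan, Marino, Ibarra, Reyes, Drummond, Ruiz and Mendoza, by date of promotion to current rank (earlier first): Brennan, Marino and Ibarra (2006-03-19) before Reyes (2008-07-23) before Drummond (2010-03-18) before Ruiz and Mendoza (2014-03-26).
Among Brennan, Marino and Ibarra, by badge number (higher first): Brennan (521) before Marino (446) before Ibarra (380).
Among Ruiz and Mendoza, by badge number (higher first): Ruiz (353) before Mendoza (174).
Order: Kowalski, Lindqvist, Brennan, Marino, Ibarra, Reyes, Drummond, Ruiz, Mendoza, Sato.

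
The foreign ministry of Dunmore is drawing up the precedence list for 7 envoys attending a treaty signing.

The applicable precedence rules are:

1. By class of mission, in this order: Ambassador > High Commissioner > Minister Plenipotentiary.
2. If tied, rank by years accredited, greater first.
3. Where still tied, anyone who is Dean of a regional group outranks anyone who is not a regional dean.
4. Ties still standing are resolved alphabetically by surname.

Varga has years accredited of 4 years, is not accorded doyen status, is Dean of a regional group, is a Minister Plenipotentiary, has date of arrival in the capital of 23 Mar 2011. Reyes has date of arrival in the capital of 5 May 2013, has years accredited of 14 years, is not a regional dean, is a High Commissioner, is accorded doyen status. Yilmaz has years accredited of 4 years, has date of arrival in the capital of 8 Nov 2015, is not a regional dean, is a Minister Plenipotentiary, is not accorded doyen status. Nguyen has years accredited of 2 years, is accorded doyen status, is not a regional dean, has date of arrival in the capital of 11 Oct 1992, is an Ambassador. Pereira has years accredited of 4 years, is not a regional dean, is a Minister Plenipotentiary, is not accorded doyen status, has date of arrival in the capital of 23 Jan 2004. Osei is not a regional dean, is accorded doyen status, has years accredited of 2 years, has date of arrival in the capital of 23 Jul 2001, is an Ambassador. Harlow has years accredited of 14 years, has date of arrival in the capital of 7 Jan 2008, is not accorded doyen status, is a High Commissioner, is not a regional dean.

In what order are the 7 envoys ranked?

Nguyen, Osei, Harlow, Reyes, Varga, Pereira, Yilmaz

By class of mission: Nguyen and Osei (Ambassador); then Harlow and Reyes (High Commissioner); then Varga, Pereira and Yilmaz (Minister Plenipotentiary).
Nguyen and Osei both have years accredited 2 years, so the next rule applies.
Nguyen and Osei are each not a regional dean, so the next rule applies.
Among Nguyen and Osei, alphabetically by surname: Nguyen before Osei.
Harlow and Reyes both have years accredited 14 years, so the next rule applies.
Harlow and Reyes are each not a regional dean, so the next rule applies.
Among Harlow and Reyes, alphabetically by surname: Harlow before Reyes.
Varga, Pereira and Yilmaz all have years accredited 4 years, so the next rule applies.
Among Varga, Pereira and Yilmaz, Dean of a regional group before not a regional dean: Varga (Dean of a regional group) before Pereira and Yilmaz (not a regional dean).
Among Pereira and Yilmaz, alphabetically by surname: Pereira before Yilmaz.
Full order: Nguyen, Osei, Harlow, Reyes, Varga, Pereira, Yilmaz.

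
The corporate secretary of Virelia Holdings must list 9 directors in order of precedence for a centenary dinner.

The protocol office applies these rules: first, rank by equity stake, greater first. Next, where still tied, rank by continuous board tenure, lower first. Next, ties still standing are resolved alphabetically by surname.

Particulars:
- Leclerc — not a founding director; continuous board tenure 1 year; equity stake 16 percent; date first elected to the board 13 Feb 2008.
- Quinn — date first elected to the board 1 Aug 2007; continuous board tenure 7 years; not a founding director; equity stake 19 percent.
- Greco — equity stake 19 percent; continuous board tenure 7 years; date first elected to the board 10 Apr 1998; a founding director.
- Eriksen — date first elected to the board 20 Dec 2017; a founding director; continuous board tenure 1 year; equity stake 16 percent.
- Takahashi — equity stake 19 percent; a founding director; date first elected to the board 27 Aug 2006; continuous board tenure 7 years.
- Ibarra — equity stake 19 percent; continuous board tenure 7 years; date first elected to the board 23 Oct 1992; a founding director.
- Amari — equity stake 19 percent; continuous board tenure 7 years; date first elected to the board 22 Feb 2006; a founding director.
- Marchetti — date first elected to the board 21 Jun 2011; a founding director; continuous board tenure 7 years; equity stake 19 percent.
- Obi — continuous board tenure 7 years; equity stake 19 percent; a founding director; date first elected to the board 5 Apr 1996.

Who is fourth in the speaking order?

Marchetti

By equity stake (higher first): Amari, Greco, Ibarra, Marchetti, Obi, Quinn and Takahashi (each 19 percent); then Eriksen and Leclerc (both 16 percent).
Amari, Greco, Ibarra, Marchetti, Obi, Quinn and Takahashi all have continuous board tenure 7 years, so the next rule applies.
Among Amari, Greco, Ibarra, Marchetti, Obi, Quinn and Takahashi, alphabetically by surname: Amari before Greco before Ibarra before Marchetti before Obi before Quinn before Takahashi.
Eriksen and Leclerc both have continuous board tenure 1 year, so the next rule applies.
Among Eriksen and Leclerc, alphabetically by surname: Eriksen before Leclerc.
Order: Amari, Greco, Ibarra, Marchetti, Obi, Quinn, Takahashi, Eriksen, Leclerc.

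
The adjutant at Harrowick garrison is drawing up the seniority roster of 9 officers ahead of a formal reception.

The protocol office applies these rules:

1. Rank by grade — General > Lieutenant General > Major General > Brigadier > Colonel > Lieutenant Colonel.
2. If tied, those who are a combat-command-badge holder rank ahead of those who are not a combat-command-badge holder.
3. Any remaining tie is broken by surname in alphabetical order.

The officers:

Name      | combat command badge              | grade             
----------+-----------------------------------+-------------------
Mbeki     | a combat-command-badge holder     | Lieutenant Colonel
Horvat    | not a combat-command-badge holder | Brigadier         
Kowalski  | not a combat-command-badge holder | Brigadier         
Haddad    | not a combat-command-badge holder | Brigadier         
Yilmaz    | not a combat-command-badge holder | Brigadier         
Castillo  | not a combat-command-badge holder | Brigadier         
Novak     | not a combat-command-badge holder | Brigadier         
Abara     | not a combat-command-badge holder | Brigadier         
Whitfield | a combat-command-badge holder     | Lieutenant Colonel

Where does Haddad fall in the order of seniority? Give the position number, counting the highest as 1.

3

By grade: Abara, Castillo, Haddad, Horvat, Kowalski, Novak and Yilmaz (Brigadier); then Mbeki and Whitfield (Lieutenant Colonel).
Abara, Castillo, Haddad, Horvat, Kowalski, Novak and Yilmaz are each not a combat-command-badge holder, so the next rule applies.
Among Abara, Castillo, Haddad, Horvat, Kowalski, Novak and Yilmaz, alphabetically by surname: Abara before Castillo before Haddad before Horvat before Kowalski before Novak before Yilmaz.
Mbeki and Whitfield are each a combat-command-badge holder, so the next rule applies.
Among Mbeki and Whitfield, alphabetically by surname: Mbeki before Whitfield.
Order: Abara, Castillo, Haddad, Horvat, Kowalski, Novak, Yilmaz, Mbeki, Whitfield. So position 3.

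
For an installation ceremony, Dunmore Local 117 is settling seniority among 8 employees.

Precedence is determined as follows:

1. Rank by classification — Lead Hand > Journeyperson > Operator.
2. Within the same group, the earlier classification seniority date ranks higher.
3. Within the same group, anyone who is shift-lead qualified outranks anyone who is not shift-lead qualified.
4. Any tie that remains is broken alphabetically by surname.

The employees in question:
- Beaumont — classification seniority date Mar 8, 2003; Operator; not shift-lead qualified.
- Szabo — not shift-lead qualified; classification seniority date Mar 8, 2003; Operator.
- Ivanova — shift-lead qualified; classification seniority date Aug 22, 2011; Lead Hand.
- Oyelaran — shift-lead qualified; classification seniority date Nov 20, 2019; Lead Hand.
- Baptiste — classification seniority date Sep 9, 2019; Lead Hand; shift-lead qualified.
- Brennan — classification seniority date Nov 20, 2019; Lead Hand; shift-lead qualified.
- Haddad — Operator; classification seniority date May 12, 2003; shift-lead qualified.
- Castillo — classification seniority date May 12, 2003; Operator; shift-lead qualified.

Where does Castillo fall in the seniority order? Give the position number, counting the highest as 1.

7

By classification: Ivanova, Baptiste, Brennan and Oyelaran (Lead Hand); then Beaumont, Szabo, Castillo and Haddad (Operator).
Among Ivanova, Baptiste, Brennan and Oyelaran, by classification seniority date (earlier first): Ivanova (Aug 22, 2011) before Baptiste (Sep 9, 2019) before Brennan and Oyelaran (Nov 20, 2019).
Brennan and Oyelaran are each shift-lead qualified, so the next rule applies.
Among Brennan and Oyelaran, alphabetically by surname: Brennan before Oyelaran.
Among Beaumont, Szabo, Castillo and Haddad, by classification seniority date (earlier first): Beaumont and Szabo (Mar 8, 2003) before Castillo and Haddad (May 12, 2003).
Beaumont and Szabo are each not shift-lead qualified, so the next rule applies.
Among Beaumont and Szabo, alphabetically by surname: Beaumont before Szabo.
Castillo and Haddad are each shift-lead qualified, so the next rule applies.
Among Castillo and Haddad, alphabetically by surname: Castillo before Haddad.
Order: Ivanova, Baptiste, Brennan, Oyelaran, Beaumont, Szabo, Castillo, Haddad. So position 7.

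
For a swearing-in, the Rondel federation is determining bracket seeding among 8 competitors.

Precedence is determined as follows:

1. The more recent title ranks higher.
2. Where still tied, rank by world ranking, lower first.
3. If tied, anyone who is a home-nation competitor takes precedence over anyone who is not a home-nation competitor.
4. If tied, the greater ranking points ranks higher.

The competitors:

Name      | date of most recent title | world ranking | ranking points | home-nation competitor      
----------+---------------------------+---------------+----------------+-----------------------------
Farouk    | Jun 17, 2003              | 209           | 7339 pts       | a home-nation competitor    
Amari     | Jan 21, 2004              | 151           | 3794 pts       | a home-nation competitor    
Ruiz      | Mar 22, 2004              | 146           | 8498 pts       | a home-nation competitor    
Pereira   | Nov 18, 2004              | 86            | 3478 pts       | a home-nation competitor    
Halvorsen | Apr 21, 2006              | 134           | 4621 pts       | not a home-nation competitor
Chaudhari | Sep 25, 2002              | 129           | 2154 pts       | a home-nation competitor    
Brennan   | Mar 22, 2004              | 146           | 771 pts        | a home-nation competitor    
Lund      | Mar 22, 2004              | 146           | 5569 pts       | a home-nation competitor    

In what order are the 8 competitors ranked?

By date of most recent title (later first): Halvorsen (Apr 21, 2006); then Pereira (Nov 18, 2004); then Ruiz, Lund and Brennan (each Mar 22, 2004); then Amari (Jan 21, 2004); then Farouk (Jun 17, 2003); then Chaudhari (Sep 25, 2002).
Ruiz, Lund and Brennan all have world ranking 146, so the next rule applies.
Ruiz, Lund and Brennan are each a home-nation competitor, so the next rule applies.
Among Ruiz, Lund and Brennan, by ranking points (higher first): Ruiz (8498 pts) before Lund (5569 pts) before Brennan (771 pts).
Full order: Halvorsen, Pereira, Ruiz, Lund, Brennan, Amari, Farouk, Chaudhari.

Halvorsen, Pereira, Ruiz, Lund, Brennan, Amari, Farouk, Chaudhari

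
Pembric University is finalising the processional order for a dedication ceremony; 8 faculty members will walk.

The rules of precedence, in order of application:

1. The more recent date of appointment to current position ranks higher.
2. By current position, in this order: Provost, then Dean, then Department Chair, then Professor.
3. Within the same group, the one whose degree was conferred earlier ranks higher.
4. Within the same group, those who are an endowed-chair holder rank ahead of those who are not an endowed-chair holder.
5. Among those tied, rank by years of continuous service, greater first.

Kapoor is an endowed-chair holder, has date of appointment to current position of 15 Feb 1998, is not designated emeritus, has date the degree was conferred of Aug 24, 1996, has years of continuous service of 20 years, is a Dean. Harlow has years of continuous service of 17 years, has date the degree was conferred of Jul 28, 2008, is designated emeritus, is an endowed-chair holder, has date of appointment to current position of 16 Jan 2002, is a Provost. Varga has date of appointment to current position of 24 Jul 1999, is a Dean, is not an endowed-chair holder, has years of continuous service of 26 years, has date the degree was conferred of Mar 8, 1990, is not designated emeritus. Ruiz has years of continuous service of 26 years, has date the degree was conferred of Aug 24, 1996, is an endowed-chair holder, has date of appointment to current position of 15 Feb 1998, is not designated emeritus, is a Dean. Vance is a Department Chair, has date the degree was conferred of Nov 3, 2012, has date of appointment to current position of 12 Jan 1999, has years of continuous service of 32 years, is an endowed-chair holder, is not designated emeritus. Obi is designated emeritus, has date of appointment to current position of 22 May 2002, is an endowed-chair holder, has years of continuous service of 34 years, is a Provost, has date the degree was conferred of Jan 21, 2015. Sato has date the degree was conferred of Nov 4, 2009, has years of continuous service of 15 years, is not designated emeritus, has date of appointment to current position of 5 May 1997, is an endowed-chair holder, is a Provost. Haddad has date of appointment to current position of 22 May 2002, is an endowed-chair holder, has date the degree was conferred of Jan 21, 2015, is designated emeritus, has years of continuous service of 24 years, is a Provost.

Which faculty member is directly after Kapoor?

By date of appointment to current position (later first): Obi and Haddad (both 22 May 2002); then Harlow (16 Jan 2002); then Varga (24 Jul 1999); then Vance (12 Jan 1999); then Ruiz and Kapoor (both 15 Feb 1998); then Sato (5 May 1997).
Obi and Haddad are each Provost, so the next rule applies.
Obi and Haddad both have date the degree was conferred Jan 21, 2015, so the next rule applies.
Obi and Haddad are each an endowed-chair holder, so the next rule applies.
Among Obi and Haddad, by years of continuous service (higher first): Obi (34 years) before Haddad (24 years).
Ruiz and Kapoor are each Dean, so the next rule applies.
Ruiz and Kapoor both have date the degree was conferred Aug 24, 1996, so the next rule applies.
Ruiz and Kapoor are each an endowed-chair holder, so the next rule applies.
Among Ruiz and Kapoor, by years of continuous service (higher first): Ruiz (26 years) before Kapoor (20 years).
Order: Obi, Haddad, Harlow, Varga, Vance, Ruiz, Kapoor, Sato.

Sato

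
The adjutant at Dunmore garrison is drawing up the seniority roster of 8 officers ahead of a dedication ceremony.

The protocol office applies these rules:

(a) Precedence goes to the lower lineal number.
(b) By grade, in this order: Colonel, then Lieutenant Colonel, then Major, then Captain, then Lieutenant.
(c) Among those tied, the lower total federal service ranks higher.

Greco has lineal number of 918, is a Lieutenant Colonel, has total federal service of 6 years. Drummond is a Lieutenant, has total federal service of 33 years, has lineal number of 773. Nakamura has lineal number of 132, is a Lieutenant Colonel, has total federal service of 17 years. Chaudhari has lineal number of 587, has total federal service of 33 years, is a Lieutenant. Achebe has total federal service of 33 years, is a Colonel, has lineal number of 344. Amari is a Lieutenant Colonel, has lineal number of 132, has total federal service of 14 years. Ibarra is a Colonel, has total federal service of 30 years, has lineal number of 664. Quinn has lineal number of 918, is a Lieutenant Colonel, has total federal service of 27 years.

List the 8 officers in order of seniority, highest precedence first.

Amari, Nakamura, Achebe, Chaudhari, Ibarra, Drummond, Greco, Quinn

By lineal number (lower first): Amari and Nakamura (both 132); then Achebe (344); then Chaudhari (587); then Ibarra (664); then Drummond (773); then Greco and Quinn (both 918).
Amari and Nakamura are each Lieutenant Colonel, so the next rule applies.
Among Amari and Nakamura, by total federal service (lower first): Amari (14 years) before Nakamura (17 years).
Greco and Quinn are each Lieutenant Colonel, so the next rule applies.
Among Greco and Quinn, by total federal service (lower first): Greco (6 years) before Quinn (27 years).
Full order: Amari, Nakamura, Achebe, Chaudhari, Ibarra, Drummond, Greco, Quinn.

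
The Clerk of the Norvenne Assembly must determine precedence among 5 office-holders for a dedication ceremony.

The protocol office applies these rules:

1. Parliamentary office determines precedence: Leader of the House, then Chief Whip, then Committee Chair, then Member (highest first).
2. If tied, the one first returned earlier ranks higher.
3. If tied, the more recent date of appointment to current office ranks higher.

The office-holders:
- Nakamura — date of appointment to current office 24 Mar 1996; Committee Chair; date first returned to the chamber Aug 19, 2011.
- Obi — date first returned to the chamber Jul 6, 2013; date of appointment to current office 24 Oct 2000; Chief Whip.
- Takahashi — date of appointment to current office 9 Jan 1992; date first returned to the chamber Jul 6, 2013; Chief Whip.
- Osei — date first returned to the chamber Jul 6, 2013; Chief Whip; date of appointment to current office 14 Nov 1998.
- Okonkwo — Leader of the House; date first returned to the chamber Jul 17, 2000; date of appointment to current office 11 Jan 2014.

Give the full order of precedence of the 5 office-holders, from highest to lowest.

By parliamentary office: Okonkwo (Leader of the House); then Obi, Osei and Takahashi (Chief Whip); then Nakamura (Committee Chair).
Obi, Osei and Takahashi all have date first returned to the chamber Jul 6, 2013, so the next rule applies.
Among Obi, Osei and Takahashi, by date of appointment to current office (later first): Obi (24 Oct 2000) before Osei (14 Nov 1998) before Takahashi (9 Jan 1992).
Full order: Okonkwo, Obi, Osei, Takahashi, Nakamura.

Okonkwo, Obi, Osei, Takahashi, Nakamura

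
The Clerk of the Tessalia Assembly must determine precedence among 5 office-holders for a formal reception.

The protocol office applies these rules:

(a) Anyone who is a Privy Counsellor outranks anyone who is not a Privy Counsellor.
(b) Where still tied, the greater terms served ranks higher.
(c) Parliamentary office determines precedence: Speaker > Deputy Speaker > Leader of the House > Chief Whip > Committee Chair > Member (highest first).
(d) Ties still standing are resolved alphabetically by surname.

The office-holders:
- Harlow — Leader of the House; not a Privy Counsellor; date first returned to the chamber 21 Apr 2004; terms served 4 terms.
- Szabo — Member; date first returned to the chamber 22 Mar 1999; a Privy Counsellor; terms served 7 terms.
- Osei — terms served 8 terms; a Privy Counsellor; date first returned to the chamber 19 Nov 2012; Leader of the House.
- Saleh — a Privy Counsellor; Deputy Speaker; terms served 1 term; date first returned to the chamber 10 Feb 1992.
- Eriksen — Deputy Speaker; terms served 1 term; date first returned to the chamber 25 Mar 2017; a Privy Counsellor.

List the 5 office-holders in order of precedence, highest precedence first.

By the first rule: Osei, Szabo, Eriksen and Saleh (each a Privy Counsellor); then Harlow (not a Privy Counsellor).
Among Osei, Szabo, Eriksen and Saleh, by terms served (higher first): Osei (8 terms) before Szabo (7 terms) before Eriksen and Saleh (1 term).
Eriksen and Saleh are each Deputy Speaker, so the next rule applies.
Among Eriksen and Saleh, alphabetically by surname: Eriksen before Saleh.
Full order: Osei, Szabo, Eriksen, Saleh, Harlow.

Osei, Szabo, Eriksen, Saleh, Harlow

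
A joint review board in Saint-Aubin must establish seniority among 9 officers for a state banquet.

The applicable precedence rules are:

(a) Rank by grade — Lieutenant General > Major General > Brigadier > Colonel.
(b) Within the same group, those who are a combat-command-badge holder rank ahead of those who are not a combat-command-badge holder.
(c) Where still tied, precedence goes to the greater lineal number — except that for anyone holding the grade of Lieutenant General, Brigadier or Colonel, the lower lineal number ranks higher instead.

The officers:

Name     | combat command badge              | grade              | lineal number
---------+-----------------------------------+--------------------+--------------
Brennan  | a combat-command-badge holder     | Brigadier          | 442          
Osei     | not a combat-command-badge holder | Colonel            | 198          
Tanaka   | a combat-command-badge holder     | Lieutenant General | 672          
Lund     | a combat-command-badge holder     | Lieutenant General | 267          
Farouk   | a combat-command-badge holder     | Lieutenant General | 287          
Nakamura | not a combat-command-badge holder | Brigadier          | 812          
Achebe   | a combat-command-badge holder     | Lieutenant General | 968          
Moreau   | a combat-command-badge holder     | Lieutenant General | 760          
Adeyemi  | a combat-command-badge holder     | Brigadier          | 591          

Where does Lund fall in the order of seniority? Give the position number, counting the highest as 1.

By grade: Lund, Farouk, Tanaka, Moreau and Achebe (Lieutenant General); then Brennan, Adeyemi and Nakamura (Brigadier); then Osei (Colonel).
Lund, Farouk, Tanaka, Moreau and Achebe are each a combat-command-badge holder, so the next rule applies.
Among Lund, Farouk, Tanaka, Moreau and Achebe, by lineal number (lower first) (reversed rule for this group): Lund (267) before Farouk (287) before Tanaka (672) before Moreau (760) before Achebe (968).
Among Brennan, Adeyemi and Nakamura, a combat-command-badge holder before not a combat-command-badge holder: Brennan and Adeyemi (a combat-command-badge holder) before Nakamura (not a combat-command-badge holder).
Among Brennan and Adeyemi, by lineal number (lower first) (reversed rule for this group): Brennan (442) before Adeyemi (591).
Order: Lund, Farouk, Tanaka, Moreau, Achebe, Brennan, Adeyemi, Nakamura, Osei. So position 1.

1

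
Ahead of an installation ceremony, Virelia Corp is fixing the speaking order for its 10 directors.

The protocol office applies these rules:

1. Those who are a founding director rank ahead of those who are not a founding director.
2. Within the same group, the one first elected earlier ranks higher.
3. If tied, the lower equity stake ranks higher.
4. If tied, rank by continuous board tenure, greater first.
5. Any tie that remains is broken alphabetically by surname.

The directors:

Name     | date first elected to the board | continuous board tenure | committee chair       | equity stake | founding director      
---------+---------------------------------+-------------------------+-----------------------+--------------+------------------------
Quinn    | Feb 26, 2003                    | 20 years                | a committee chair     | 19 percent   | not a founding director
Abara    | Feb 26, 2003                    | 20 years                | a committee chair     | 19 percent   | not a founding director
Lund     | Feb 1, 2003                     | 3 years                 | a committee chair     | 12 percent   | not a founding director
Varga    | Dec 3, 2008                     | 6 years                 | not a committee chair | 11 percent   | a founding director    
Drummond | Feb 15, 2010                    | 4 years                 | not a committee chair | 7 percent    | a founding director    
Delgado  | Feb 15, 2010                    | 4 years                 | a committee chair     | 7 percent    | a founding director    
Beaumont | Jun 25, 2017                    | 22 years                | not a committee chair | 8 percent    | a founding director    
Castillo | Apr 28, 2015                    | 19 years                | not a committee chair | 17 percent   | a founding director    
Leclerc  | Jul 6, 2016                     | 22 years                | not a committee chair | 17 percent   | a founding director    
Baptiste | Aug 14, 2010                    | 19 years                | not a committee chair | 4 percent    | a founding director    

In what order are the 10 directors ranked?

Varga, Delgado, Drummond, Baptiste, Castillo, Leclerc, Beaumont, Lund, Abara, Quinn

By the first rule: Varga, Delgado, Drummond, Baptiste, Castillo, Leclerc and Beaumont (each a founding director); then Lund, Abara and Quinn (each not a founding director).
Among Varga, Delgado, Drummond, Baptiste, Castillo, Leclerc and Beaumont, by date first elected to the board (earlier first): Varga (Dec 3, 2008) before Delgado and Drummond (Feb 15, 2010) before Baptiste (Aug 14, 2010) before Castillo (Apr 28, 2015) before Leclerc (Jul 6, 2016) before Beaumont (Jun 25, 2017).
Delgado and Drummond both have equity stake 7 percent, so the next rule applies.
Delgado and Drummond both have continuous board tenure 4 years, so the next rule applies.
Among Delgado and Drummond, alphabetically by surname: Delgado before Drummond.
Among Lund, Abara and Quinn, by date first elected to the board (earlier first): Lund (Feb 1, 2003) before Abara and Quinn (Feb 26, 2003).
Abara and Quinn both have equity stake 19 percent, so the next rule applies.
Abara and Quinn both have continuous board tenure 20 years, so the next rule applies.
Among Abara and Quinn, alphabetically by surname: Abara before Quinn.
Full order: Varga, Delgado, Drummond, Baptiste, Castillo, Leclerc, Beaumont, Lund, Abara, Quinn.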